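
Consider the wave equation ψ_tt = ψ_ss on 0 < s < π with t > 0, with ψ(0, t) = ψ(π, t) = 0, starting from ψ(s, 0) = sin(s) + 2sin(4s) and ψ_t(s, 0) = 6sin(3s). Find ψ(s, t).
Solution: Using separation of variables ψ = X(s)T(t):
Eigenfunctions: sin(ns), n = 1, 2, 3, ...
General solution: ψ(s, t) = Σ [A_n cos(n t) + B_n sin(n t)] sin(ns)
From ψ(s,0) = sin(s) + 2sin(4s): A_1=1, A_4=2. From ψ_t(s,0) = 6sin(3s), using ψ_t(s,0) = Σ ω_n B_n sin(ns) with ω_n = n: B_3 = 6/3 = 2.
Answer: ψ(s, t) = sin(s)cos(t) + 2sin(3s)sin(3t) + 2sin(4s)cos(4t)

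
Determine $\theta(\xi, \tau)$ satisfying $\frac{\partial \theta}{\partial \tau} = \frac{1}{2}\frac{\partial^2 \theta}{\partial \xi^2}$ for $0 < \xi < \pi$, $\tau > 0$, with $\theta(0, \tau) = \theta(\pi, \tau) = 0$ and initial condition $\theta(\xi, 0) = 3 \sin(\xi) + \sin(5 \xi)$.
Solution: Separating variables: $\theta = \sum c_n e^{-n^2\tau/2} \sin(n\xi)$. From $\theta(\xi,0) = 3 \sin(\xi) + \sin(5 \xi)$: $c_1=3, c_5=1$.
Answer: $\theta(\xi, \tau) = 3 e^{-\tau/2} \sin(\xi) + e^{-25 \tau/2} \sin(5 \xi)$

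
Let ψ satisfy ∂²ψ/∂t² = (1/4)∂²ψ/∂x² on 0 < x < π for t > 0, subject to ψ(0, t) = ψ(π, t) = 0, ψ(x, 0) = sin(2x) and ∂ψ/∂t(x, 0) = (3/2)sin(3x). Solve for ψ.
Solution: Separating variables: ψ = Σ [A_n cos(ω_n t) + B_n sin(ω_n t)] sin(nx), ω_n = n/2. From ICs (B_n = velocity coefficient / ω_n): A_2=1, B_3=1.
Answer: ψ(x, t) = sin(3t/2)sin(3x) + sin(2x)cos(t)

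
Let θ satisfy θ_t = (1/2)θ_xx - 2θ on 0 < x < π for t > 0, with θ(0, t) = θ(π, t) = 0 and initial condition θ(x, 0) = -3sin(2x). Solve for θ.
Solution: Substitute θ = exp(-2t)u, i.e. u = exp(2t)θ.
By the product rule, θ_t = exp(-2t)(u_t - 2u), θ_xx = exp(-2t)u_xx.
Substituting into the PDE and dividing by exp(-2t): u_t - 2u = (1/2)u_xx - 2u.
The lower-order terms cancel, leaving the standard heat equation u_t = (1/2)u_xx.
Initial data for u: u(x,0) = θ(x,0) = -3sin(2x). The boundary conditions carry over: u(0,t) = u(π,t) = 0.
Solve for u:
  Using separation of variables u = X(x)G(t):
  Eigenfunctions: sin(nx), n = 1, 2, 3, ...
  General solution: u(x, t) = Σ c_n sin(nx) exp(-n² t/2)
  Matching u(x,0) = -3sin(2x) term by term: c_2=-3.
Hence u(x,t) = -3exp(-2t)sin(2x).
Transform back: θ(x,t) = exp(-2t)u(x,t).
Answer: θ(x, t) = -3exp(-4t)sin(2x)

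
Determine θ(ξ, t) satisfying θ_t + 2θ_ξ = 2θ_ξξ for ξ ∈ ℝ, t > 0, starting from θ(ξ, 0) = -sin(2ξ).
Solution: Moving frame: η = ξ - 2t, σ = t, θ = u(η,σ), so θ_t = u_σ - 2u_η and θ_ξξ = u_ηη.
Hence θ_t + 2θ_ξ = u_σ and the PDE becomes the heat equation u_σ = 2u_ηη on η ∈ ℝ.
Initial data: u(η,0) = θ(η,0) = -sin(2η). Each mode sin(nη) decays as exp(-2n²σ) on ℝ, so u(η,σ) = Σ c_n exp(-2n²σ) sin(nη) with c_2=-1: u(η,σ) = -exp(-8σ)sin(2η).
Substituting back: θ(ξ,t) = u(ξ - 2t, t).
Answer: θ(ξ, t) = exp(-8t)sin(4t - 2ξ)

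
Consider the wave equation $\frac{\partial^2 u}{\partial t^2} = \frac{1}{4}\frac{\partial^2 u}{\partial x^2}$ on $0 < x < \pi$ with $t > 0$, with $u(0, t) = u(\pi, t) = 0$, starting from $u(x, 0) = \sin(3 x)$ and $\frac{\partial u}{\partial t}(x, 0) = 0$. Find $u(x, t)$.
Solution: Using separation of variables $u = X(x)T(t)$:
Eigenfunctions: $\sin(nx)$, $n = 1, 2, 3, \ldots$
General solution: $u(x, t) = \sum [A_n \cos(n t/2) + B_n \sin(n t/2)] \sin(nx)$
From $u(x,0) = \sin(3 x)$: $A_3=1$. From $u_t(x,0) = 0$: all $B_n = 0$.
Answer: $u(x, t) = \sin(3 x) \cos(3 t/2)$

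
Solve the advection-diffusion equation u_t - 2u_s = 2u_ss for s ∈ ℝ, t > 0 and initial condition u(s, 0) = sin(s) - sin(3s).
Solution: Change to a moving frame: let η = s + 2t, σ = t and write u(s,t) = w(η,σ).
By the chain rule u_t = w_σ + 2w_η, u_s = w_η, u_ss = w_ηη.
Then u_t - 2u_s = w_σ: the advection term cancels and the PDE becomes the heat equation w_σ = 2w_ηη on η ∈ ℝ.
Initial data: w(η,0) = u(η,0) = sin(η) - sin(3η).
On η ∈ ℝ each mode satisfies (sin(nη))″ = -n² sin(nη), so exp(-2n²σ) sin(nη) solves the heat equation; by superposition w(η,σ) = Σ c_n exp(-2n²σ) sin(nη).
Reading off the coefficients: c_1=1, c_3=-1, so w(η,σ) = exp(-2σ)sin(η) - exp(-18σ)sin(3η).
Substituting back η = s + 2t, σ = t: u(s,t) = w(s + 2t, t).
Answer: u(s, t) = exp(-2t)sin(s + 2t) - exp(-18t)sin(3s + 6t)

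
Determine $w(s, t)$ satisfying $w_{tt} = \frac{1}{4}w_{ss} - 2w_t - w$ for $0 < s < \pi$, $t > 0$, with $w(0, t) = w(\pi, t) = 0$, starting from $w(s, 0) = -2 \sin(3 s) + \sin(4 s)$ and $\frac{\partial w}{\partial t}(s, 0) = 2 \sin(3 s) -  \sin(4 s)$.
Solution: Substitute $w = e^{-t}u$, i.e. $u = e^{t}w$.
By the product rule, $w_t = e^{-t}(u_t - u)$, $w_{tt} = e^{-t}(u_{tt} - 2u_t + u)$, $w_{ss} = e^{-t}u_{ss}$.
Substituting into the PDE and dividing by $e^{-t}$: $u_{tt} - 2u_t + u = \frac{1}{4}u_{ss} - 2(u_t - u) - u$.
The lower-order terms cancel, leaving the standard wave equation $u_{tt} = \frac{1}{4}u_{ss}$.
Initial data for $u$: $u(s,0) = w(s,0) = -2 \sin(3 s) + \sin(4 s)$; $u_t(s,0) = w_t(s,0) + w(s,0) = 0$. The boundary conditions carry over: $u(0,t) = u(\pi,t) = 0$.
Solve for $u$:
  Using separation of variables $u = X(s)T(t)$:
  Eigenfunctions: $\sin(ns)$, $n = 1, 2, 3, \ldots$
  General solution: $u(s, t) = \sum [A_n \cos(n t/2) + B_n \sin(n t/2)] \sin(ns)$
  From $u(s,0) = -2 \sin(3 s) + \sin(4 s)$: $A_3=-2, A_4=1$. From $u_t(s,0) = 0$: all $B_n = 0$.
Hence $u(s,t) = -2 \sin(3 s) \cos(3 t/2) + \sin(4 s) \cos(2 t)$.
Transform back: $w(s,t) = e^{-t}u(s,t)$.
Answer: $w(s, t) = -2 e^{-t} \sin(3 s) \cos(3 t/2) + e^{-t} \sin(4 s) \cos(2 t)$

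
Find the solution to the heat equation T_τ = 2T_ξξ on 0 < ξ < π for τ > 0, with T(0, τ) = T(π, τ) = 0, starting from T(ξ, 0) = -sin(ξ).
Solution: Separating variables: T = Σ c_n exp(-2n²τ) sin(nξ). From T(ξ,0) = -sin(ξ): c_1=-1.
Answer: T(ξ, τ) = -exp(-2τ)sin(ξ)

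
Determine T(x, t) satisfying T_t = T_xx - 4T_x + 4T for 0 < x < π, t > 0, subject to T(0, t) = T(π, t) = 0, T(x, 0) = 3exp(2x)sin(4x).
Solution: Substitute T = exp(2x)u, i.e. u = exp(-2x)T.
By the product rule, T_x = exp(2x)(u_x + 2u), T_xx = exp(2x)(u_xx + 4u_x + 4u), T_t = exp(2x)u_t.
Substituting into the PDE and dividing by exp(2x): u_t = (u_xx + 4u_x + 4u) - 4(u_x + 2u) + 4u.
The lower-order terms cancel, leaving the standard heat equation u_t = u_xx.
Initial data for u: u(x,0) = exp(-2x)T(x,0) = 3sin(4x). The boundary conditions carry over: u(0,t) = u(π,t) = 0.
Solve for u:
  Using separation of variables u = X(x)G(t):
  Eigenfunctions: sin(nx), n = 1, 2, 3, ...
  General solution: u(x, t) = Σ c_n sin(nx) exp(-n² t)
  Matching u(x,0) = 3sin(4x) term by term: c_4=3.
Hence u(x,t) = 3exp(-16t)sin(4x).
Transform back: T(x,t) = exp(2x)u(x,t).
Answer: T(x, t) = 3exp(-16t)exp(2x)sin(4x)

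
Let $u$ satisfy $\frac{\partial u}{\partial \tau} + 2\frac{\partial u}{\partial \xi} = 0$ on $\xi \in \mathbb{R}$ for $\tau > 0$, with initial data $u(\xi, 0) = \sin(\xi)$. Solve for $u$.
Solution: By characteristics ($d\xi/d\tau = 2$), $u(\xi,\tau) = f(\xi - 2\tau)$ with $f = u( \cdot , 0)$.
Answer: $u(\xi, \tau) = - \sin(2 \tau - \xi)$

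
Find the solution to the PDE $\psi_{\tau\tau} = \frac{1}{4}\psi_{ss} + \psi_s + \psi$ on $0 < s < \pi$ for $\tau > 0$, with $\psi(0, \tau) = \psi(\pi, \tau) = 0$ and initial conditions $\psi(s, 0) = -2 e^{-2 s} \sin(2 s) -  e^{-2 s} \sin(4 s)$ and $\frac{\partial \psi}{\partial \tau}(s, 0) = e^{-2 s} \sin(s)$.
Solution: Substitute $\psi = e^{-2s}u$.
Then $\psi_s = e^{-2s}(u_s - 2u)$, $\psi_{ss} = e^{-2s}(u_{ss} - 4u_s + 4u)$, $\psi_{\tau\tau} = e^{-2s}u_{\tau\tau}$; substituting and dividing by $e^{-2s}$, the lower-order terms cancel: $u_{\tau\tau} = \frac{1}{4}u_{ss}$ (standard wave equation).
Data for $u$: $u(s,0) = e^{2s}\psi(s,0) = -2 \sin(2 s) - \sin(4 s)$; $u_{\tau}(s,0) = e^{2s}\psi_{\tau}(s,0) = \sin(s)$. The boundary conditions carry over: $u(0,\tau) = u(\pi,\tau) = 0$.
Separating variables: $u = \sum [A_n \cos(\omega_n \tau) + B_n \sin(\omega_n \tau)] \sin(ns)$, $\omega_n = n/2$. From ICs ($B_n$ = velocity coefficient / $\omega_n$): $A_2=-2, A_4=-1, B_1=2$.
So $u(s,\tau) = 2 \sin(s) \sin(\tau/2) - 2 \sin(2 s) \cos(\tau) - \sin(4 s) \cos(2 \tau)$, and $\psi(s,\tau) = e^{-2s}u(s,\tau)$.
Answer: $\psi(s, \tau) = 2 e^{-2 s} \sin(\tau/2) \sin(s) - 2 e^{-2 s} \sin(2 s) \cos(\tau) -  e^{-2 s} \sin(4 s) \cos(2 \tau)$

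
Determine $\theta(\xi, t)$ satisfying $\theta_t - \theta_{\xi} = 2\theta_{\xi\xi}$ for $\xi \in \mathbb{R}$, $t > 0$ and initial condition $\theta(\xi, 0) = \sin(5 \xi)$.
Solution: Change to a moving frame: let $\eta = \xi + t$, $\sigma = t$ and write $\theta(\xi,t) = u(\eta,\sigma)$.
By the chain rule $\theta_t = u_{\sigma} + u_{\eta}$, $\theta_{\xi} = u_{\eta}$, $\theta_{\xi\xi} = u_{\eta\eta}$.
Then $\theta_t - \theta_{\xi} = u_{\sigma}$: the advection term cancels and the PDE becomes the heat equation $u_{\sigma} = 2u_{\eta\eta}$ on $\eta \in \mathbb{R}$.
Initial data: $u(\eta,0) = \theta(\eta,0) = \sin(5 \eta)$.
On $\eta \in \mathbb{R}$ each mode satisfies $(\sin(n\eta))'' = -n^2 \sin(n\eta)$, so $e^{-2n^2\sigma} \sin(n\eta)$ solves the heat equation; by superposition $u(\eta,\sigma) = \sum c_n e^{-2n^2\sigma} \sin(n\eta)$.
Reading off the coefficients: $c_5=1$, so $u(\eta,\sigma) = e^{-50 \sigma} \sin(5 \eta)$.
Substituting back $\eta = \xi + t$, $\sigma = t$: $\theta(\xi,t) = u(\xi + t, t)$.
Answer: $\theta(\xi, t) = e^{-50 t} \sin(5 \xi + 5 t)$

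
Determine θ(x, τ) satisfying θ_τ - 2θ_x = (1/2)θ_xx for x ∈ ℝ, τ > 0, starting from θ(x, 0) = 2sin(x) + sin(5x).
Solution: Moving frame: η = x + 2τ, σ = τ, θ = u(η,σ), so θ_τ = u_σ + 2u_η and θ_xx = u_ηη.
Hence θ_τ - 2θ_x = u_σ and the PDE becomes the heat equation u_σ = (1/2)u_ηη on η ∈ ℝ.
Initial data: u(η,0) = θ(η,0) = 2sin(η) + sin(5η). Each mode sin(nη) decays as exp(-n²σ/2) on ℝ, so u(η,σ) = Σ c_n exp(-n²σ/2) sin(nη) with c_1=2, c_5=1: u(η,σ) = 2exp(-σ/2)sin(η) + exp(-25σ/2)sin(5η).
Substituting back: θ(x,τ) = u(x + 2τ, τ).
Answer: θ(x, τ) = 2exp(-τ/2)sin(x + 2τ) + exp(-25τ/2)sin(5x + 10τ)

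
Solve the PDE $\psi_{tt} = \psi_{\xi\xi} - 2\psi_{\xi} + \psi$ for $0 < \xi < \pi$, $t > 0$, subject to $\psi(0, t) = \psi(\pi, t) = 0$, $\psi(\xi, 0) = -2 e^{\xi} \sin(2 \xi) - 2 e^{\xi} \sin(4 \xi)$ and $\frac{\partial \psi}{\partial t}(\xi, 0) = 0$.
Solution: Substitute $\psi = e^{\xi}u$, i.e. $u = e^{-\xi}\psi$.
By the product rule, $\psi_{\xi} = e^{\xi}(u_{\xi} + u)$, $\psi_{\xi\xi} = e^{\xi}(u_{\xi\xi} + 2u_{\xi} + u)$, $\psi_{tt} = e^{\xi}u_{tt}$.
Substituting into the PDE and dividing by $e^{\xi}$: $u_{tt} = (u_{\xi\xi} + 2u_{\xi} + u) - 2(u_{\xi} + u) + u$.
The lower-order terms cancel, leaving the standard wave equation $u_{tt} = u_{\xi\xi}$.
Initial data for $u$: $u(\xi,0) = e^{-\xi}\psi(\xi,0) = -2 \sin(2 \xi) - 2 \sin(4 \xi)$; $u_t(\xi,0) = e^{-\xi}\psi_t(\xi,0) = 0$. The boundary conditions carry over: $u(0,t) = u(\pi,t) = 0$.
Solve for $u$:
  Using separation of variables $u = X(\xi)T(t)$:
  Eigenfunctions: $\sin(n\xi)$, $n = 1, 2, 3, \ldots$
  General solution: $u(\xi, t) = \sum [A_n \cos(n t) + B_n \sin(n t)] \sin(n\xi)$
  From $u(\xi,0) = -2 \sin(2 \xi) - 2 \sin(4 \xi)$: $A_2=-2, A_4=-2$. From $u_t(\xi,0) = 0$: all $B_n = 0$.
Hence $u(\xi,t) = -2 \sin(2 \xi) \cos(2 t) - 2 \sin(4 \xi) \cos(4 t)$.
Transform back: $\psi(\xi,t) = e^{\xi}u(\xi,t)$.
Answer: $\psi(\xi, t) = -2 e^{\xi} \sin(2 \xi) \cos(2 t) - 2 e^{\xi} \sin(4 \xi) \cos(4 t)$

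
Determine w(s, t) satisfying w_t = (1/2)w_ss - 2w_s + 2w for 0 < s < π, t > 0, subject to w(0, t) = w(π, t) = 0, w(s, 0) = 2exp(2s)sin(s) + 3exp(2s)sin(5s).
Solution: Substitute w = exp(2s)u, i.e. u = exp(-2s)w.
By the product rule, w_s = exp(2s)(u_s + 2u), w_ss = exp(2s)(u_ss + 4u_s + 4u), w_t = exp(2s)u_t.
Substituting into the PDE and dividing by exp(2s): u_t = (1/2)(u_ss + 4u_s + 4u) - 2(u_s + 2u) + 2u.
The lower-order terms cancel, leaving the standard heat equation u_t = (1/2)u_ss.
Initial data for u: u(s,0) = exp(-2s)w(s,0) = 2sin(s) + 3sin(5s). The boundary conditions carry over: u(0,t) = u(π,t) = 0.
Solve for u:
  Using separation of variables u = X(s)T(t):
  Eigenfunctions: sin(ns), n = 1, 2, 3, ...
  General solution: u(s, t) = Σ c_n sin(ns) exp(-n² t/2)
  Matching u(s,0) = 2sin(s) + 3sin(5s) term by term: c_1=2, c_5=3.
Hence u(s,t) = 2exp(-t/2)sin(s) + 3exp(-25t/2)sin(5s).
Transform back: w(s,t) = exp(2s)u(s,t).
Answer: w(s, t) = 2exp(2s)exp(-t/2)sin(s) + 3exp(2s)exp(-25t/2)sin(5s)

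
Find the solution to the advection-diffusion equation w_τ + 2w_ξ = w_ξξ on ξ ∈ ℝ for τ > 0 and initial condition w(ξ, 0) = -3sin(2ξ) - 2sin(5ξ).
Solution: Change to a moving frame: let η = ξ - 2τ, σ = τ and write w(ξ,τ) = u(η,σ).
By the chain rule w_τ = u_σ - 2u_η, w_ξ = u_η, w_ξξ = u_ηη.
Then w_τ + 2w_ξ = u_σ: the advection term cancels and the PDE becomes the heat equation u_σ = u_ηη on η ∈ ℝ.
Initial data: u(η,0) = w(η,0) = -3sin(2η) - 2sin(5η).
On η ∈ ℝ each mode satisfies (sin(nη))″ = -n² sin(nη), so exp(-n²σ) sin(nη) solves the heat equation; by superposition u(η,σ) = Σ c_n exp(-n²σ) sin(nη).
Reading off the coefficients: c_2=-3, c_5=-2, so u(η,σ) = -3exp(-4σ)sin(2η) - 2exp(-25σ)sin(5η).
Substituting back η = ξ - 2τ, σ = τ: w(ξ,τ) = u(ξ - 2τ, τ).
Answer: w(ξ, τ) = -3exp(-4τ)sin(2ξ - 4τ) - 2exp(-25τ)sin(5ξ - 10τ)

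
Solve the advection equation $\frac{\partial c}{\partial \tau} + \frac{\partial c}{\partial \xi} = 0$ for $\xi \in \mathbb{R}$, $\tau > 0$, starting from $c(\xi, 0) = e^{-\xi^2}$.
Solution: By characteristics ($d\xi/d\tau = 1$), $c(\xi,\tau) = f(\xi - \tau)$ with $f = c( \cdot , 0)$.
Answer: $c(\xi, \tau) = e^{-(-\tau + \xi)^2}$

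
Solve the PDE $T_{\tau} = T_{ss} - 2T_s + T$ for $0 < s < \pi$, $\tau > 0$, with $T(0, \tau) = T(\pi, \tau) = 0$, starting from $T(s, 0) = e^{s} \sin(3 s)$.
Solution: Substitute $T = e^{s}u$, i.e. $u = e^{-s}T$.
By the product rule, $T_s = e^{s}(u_s + u)$, $T_{ss} = e^{s}(u_{ss} + 2u_s + u)$, $T_{\tau} = e^{s}u_{\tau}$.
Substituting into the PDE and dividing by $e^{s}$: $u_{\tau} = (u_{ss} + 2u_s + u) - 2(u_s + u) + u$.
The lower-order terms cancel, leaving the standard heat equation $u_{\tau} = u_{ss}$.
Initial data for $u$: $u(s,0) = e^{-s}T(s,0) = \sin(3 s)$. The boundary conditions carry over: $u(0,\tau) = u(\pi,\tau) = 0$.
Solve for $u$:
  Using separation of variables $u = X(s)G(\tau)$:
  Eigenfunctions: $\sin(ns)$, $n = 1, 2, 3, \ldots$
  General solution: $u(s, \tau) = \sum c_n \sin(ns) e^{-n^2 \tau}$
  Matching $u(s,0) = \sin(3 s)$ term by term: $c_3=1$.
Hence $u(s,\tau) = e^{-9 \tau} \sin(3 s)$.
Transform back: $T(s,\tau) = e^{s}u(s,\tau)$.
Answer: $T(s, \tau) = e^{-9 \tau} e^{s} \sin(3 s)$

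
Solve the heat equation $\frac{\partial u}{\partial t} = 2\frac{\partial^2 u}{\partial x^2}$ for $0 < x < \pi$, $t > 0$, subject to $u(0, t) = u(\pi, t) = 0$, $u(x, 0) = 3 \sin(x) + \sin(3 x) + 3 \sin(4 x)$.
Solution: Using separation of variables $u = X(x)T(t)$:
Eigenfunctions: $\sin(nx)$, $n = 1, 2, 3, \ldots$
General solution: $u(x, t) = \sum c_n \sin(nx) e^{-2n^2 t}$
Matching $u(x,0) = 3 \sin(x) + \sin(3 x) + 3 \sin(4 x)$ term by term: $c_1=3, c_3=1, c_4=3$.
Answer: $u(x, t) = 3 e^{-2 t} \sin(x) + e^{-18 t} \sin(3 x) + 3 e^{-32 t} \sin(4 x)$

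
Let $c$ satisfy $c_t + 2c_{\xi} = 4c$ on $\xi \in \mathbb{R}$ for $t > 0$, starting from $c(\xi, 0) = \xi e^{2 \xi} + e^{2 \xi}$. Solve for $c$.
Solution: Substitute $c = e^{2\xi}u$.
Then $c_{\xi} = e^{2\xi}(u_{\xi} + 2u)$, $c_t = e^{2\xi}u_t$; substituting and dividing by $e^{2\xi}$, the lower-order terms cancel: $u_t + 2u_{\xi} = 0$ (standard advection equation).
Data for $u$: $u(\xi,0) = e^{-2\xi}c(\xi,0) = \xi + 1$.
By characteristics ($d\xi/dt = 2$), $u(\xi,t) = f(\xi - 2t)$ with $f = u( \cdot , 0)$.
So $u(\xi,t) = -2 t + \xi + 1$, and $c(\xi,t) = e^{2\xi}u(\xi,t)$.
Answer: $c(\xi, t) = \xi e^{2 \xi} - 2 t e^{2 \xi} + e^{2 \xi}$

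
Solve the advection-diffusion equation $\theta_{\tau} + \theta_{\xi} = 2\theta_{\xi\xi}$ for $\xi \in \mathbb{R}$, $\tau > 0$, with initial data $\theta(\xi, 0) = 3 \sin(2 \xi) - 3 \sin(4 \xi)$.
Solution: Change to a moving frame: let $\eta = \xi - \tau$, $\sigma = \tau$ and write $\theta(\xi,\tau) = u(\eta,\sigma)$.
By the chain rule $\theta_{\tau} = u_{\sigma} - u_{\eta}$, $\theta_{\xi} = u_{\eta}$, $\theta_{\xi\xi} = u_{\eta\eta}$.
Then $\theta_{\tau} + \theta_{\xi} = u_{\sigma}$: the advection term cancels and the PDE becomes the heat equation $u_{\sigma} = 2u_{\eta\eta}$ on $\eta \in \mathbb{R}$.
Initial data: $u(\eta,0) = \theta(\eta,0) = 3 \sin(2 \eta) - 3 \sin(4 \eta)$.
On $\eta \in \mathbb{R}$ each mode satisfies $(\sin(n\eta))'' = -n^2 \sin(n\eta)$, so $e^{-2n^2\sigma} \sin(n\eta)$ solves the heat equation; by superposition $u(\eta,\sigma) = \sum c_n e^{-2n^2\sigma} \sin(n\eta)$.
Reading off the coefficients: $c_2=3, c_4=-3$, so $u(\eta,\sigma) = 3 e^{-8 \sigma} \sin(2 \eta) - 3 e^{-32 \sigma} \sin(4 \eta)$.
Substituting back $\eta = \xi - \tau$, $\sigma = \tau$: $\theta(\xi,\tau) = u(\xi - \tau, \tau)$.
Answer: $\theta(\xi, \tau) = -3 e^{-8 \tau} \sin(2 \tau - 2 \xi) + 3 e^{-32 \tau} \sin(4 \tau - 4 \xi)$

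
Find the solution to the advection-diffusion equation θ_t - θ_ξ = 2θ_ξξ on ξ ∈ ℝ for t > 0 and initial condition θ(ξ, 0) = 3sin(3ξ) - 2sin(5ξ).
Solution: Change to a moving frame: let η = ξ + t, σ = t and write θ(ξ,t) = u(η,σ).
By the chain rule θ_t = u_σ + u_η, θ_ξ = u_η, θ_ξξ = u_ηη.
Then θ_t - θ_ξ = u_σ: the advection term cancels and the PDE becomes the heat equation u_σ = 2u_ηη on η ∈ ℝ.
Initial data: u(η,0) = θ(η,0) = 3sin(3η) - 2sin(5η).
On η ∈ ℝ each mode satisfies (sin(nη))″ = -n² sin(nη), so exp(-2n²σ) sin(nη) solves the heat equation; by superposition u(η,σ) = Σ c_n exp(-2n²σ) sin(nη).
Reading off the coefficients: c_3=3, c_5=-2, so u(η,σ) = 3exp(-18σ)sin(3η) - 2exp(-50σ)sin(5η).
Substituting back η = ξ + t, σ = t: θ(ξ,t) = u(ξ + t, t).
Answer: θ(ξ, t) = 3exp(-18t)sin(3t + 3ξ) - 2exp(-50t)sin(5t + 5ξ)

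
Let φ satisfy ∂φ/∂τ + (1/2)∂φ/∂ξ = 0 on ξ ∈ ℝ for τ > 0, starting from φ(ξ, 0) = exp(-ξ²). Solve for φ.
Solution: By characteristics (dξ/dτ = 1/2), φ(ξ,τ) = f(ξ - (1/2)τ) with f = φ(·, 0).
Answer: φ(ξ, τ) = exp(-(ξ - τ/2)²)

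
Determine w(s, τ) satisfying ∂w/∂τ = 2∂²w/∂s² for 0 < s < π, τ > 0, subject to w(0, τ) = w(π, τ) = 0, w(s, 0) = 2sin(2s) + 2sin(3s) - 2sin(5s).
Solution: Separating variables: w = Σ c_n exp(-2n²τ) sin(ns). From w(s,0) = 2sin(2s) + 2sin(3s) - 2sin(5s): c_2=2, c_3=2, c_5=-2.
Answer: w(s, τ) = 2exp(-8τ)sin(2s) + 2exp(-18τ)sin(3s) - 2exp(-50τ)sin(5s)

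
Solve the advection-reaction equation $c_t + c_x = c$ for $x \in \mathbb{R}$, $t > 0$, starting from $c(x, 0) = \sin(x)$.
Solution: Substitute $c = e^{t}u$, i.e. $u = e^{-t}c$.
By the product rule, $c_t = e^{t}(u_t + u)$, $c_x = e^{t}u_x$.
Substituting into the PDE and dividing by $e^{t}$: $u_t + u + u_x = u$.
The lower-order terms cancel, leaving the standard advection equation $u_t + u_x = 0$.
Initial data for $u$: $u(x,0) = c(x,0) = \sin(x)$.
Solve for $u$:
  By method of characteristics (waves move right with speed 1):
  Along characteristics $x - t =$ const, $u$ is constant, so $u(x,t) = f(x - t)$ with $f = u( \cdot , 0)$.
Hence $u(x,t) = - \sin(t - x)$.
Transform back: $c(x,t) = e^{t}u(x,t)$.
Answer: $c(x, t) = - e^{t} \sin(t - x)$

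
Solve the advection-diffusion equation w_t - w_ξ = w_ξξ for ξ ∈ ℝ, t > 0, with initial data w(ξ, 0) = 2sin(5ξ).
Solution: Change to a moving frame: let η = ξ + t, σ = t and write w(ξ,t) = u(η,σ).
By the chain rule w_t = u_σ + u_η, w_ξ = u_η, w_ξξ = u_ηη.
Then w_t - w_ξ = u_σ: the advection term cancels and the PDE becomes the heat equation u_σ = u_ηη on η ∈ ℝ.
Initial data: u(η,0) = w(η,0) = 2sin(5η).
On η ∈ ℝ each mode satisfies (sin(nη))″ = -n² sin(nη), so exp(-n²σ) sin(nη) solves the heat equation; by superposition u(η,σ) = Σ c_n exp(-n²σ) sin(nη).
Reading off the coefficients: c_5=2, so u(η,σ) = 2exp(-25σ)sin(5η).
Substituting back η = ξ + t, σ = t: w(ξ,t) = u(ξ + t, t).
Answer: w(ξ, t) = 2exp(-25t)sin(5t + 5ξ)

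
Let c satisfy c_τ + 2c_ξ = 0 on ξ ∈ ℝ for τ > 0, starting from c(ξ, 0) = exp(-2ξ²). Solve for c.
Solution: By characteristics (dξ/dτ = 2), c(ξ,τ) = f(ξ - 2τ) with f = c(·, 0).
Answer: c(ξ, τ) = exp(-2(ξ - 2τ)²)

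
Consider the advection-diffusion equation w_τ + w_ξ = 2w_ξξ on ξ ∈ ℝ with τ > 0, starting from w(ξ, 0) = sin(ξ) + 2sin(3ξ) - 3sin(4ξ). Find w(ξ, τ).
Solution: Change to a moving frame: let η = ξ - τ, σ = τ and write w(ξ,τ) = u(η,σ).
By the chain rule w_τ = u_σ - u_η, w_ξ = u_η, w_ξξ = u_ηη.
Then w_τ + w_ξ = u_σ: the advection term cancels and the PDE becomes the heat equation u_σ = 2u_ηη on η ∈ ℝ.
Initial data: u(η,0) = w(η,0) = sin(η) + 2sin(3η) - 3sin(4η).
On η ∈ ℝ each mode satisfies (sin(nη))″ = -n² sin(nη), so exp(-2n²σ) sin(nη) solves the heat equation; by superposition u(η,σ) = Σ c_n exp(-2n²σ) sin(nη).
Reading off the coefficients: c_1=1, c_3=2, c_4=-3, so u(η,σ) = exp(-2σ)sin(η) + 2exp(-18σ)sin(3η) - 3exp(-32σ)sin(4η).
Substituting back η = ξ - τ, σ = τ: w(ξ,τ) = u(ξ - τ, τ).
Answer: w(ξ, τ) = exp(-2τ)sin(ξ - τ) + 2exp(-18τ)sin(3ξ - 3τ) - 3exp(-32τ)sin(4ξ - 4τ)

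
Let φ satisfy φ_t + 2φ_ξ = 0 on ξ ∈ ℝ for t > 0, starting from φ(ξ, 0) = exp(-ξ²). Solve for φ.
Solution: By method of characteristics (waves move right with speed 2):
Along characteristics ξ - 2t = const, φ is constant, so φ(ξ,t) = f(ξ - 2t) with f = φ(·, 0).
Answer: φ(ξ, t) = exp(-(-2t + ξ)²)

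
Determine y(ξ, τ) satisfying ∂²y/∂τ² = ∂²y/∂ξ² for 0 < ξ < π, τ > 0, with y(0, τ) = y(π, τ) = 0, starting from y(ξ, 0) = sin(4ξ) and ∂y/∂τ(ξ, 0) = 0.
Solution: Separating variables: y = Σ [A_n cos(ω_n τ) + B_n sin(ω_n τ)] sin(nξ), ω_n = n. From ICs: A_4=1.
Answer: y(ξ, τ) = sin(4ξ)cos(4τ)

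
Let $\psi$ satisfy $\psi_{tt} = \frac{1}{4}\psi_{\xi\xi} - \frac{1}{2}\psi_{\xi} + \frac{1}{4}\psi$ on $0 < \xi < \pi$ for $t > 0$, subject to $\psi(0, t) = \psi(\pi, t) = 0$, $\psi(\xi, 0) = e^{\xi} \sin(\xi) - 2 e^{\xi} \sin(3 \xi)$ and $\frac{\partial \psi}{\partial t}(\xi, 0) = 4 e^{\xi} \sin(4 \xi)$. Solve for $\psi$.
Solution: Substitute $\psi = e^{\xi}u$.
Then $\psi_{\xi} = e^{\xi}(u_{\xi} + u)$, $\psi_{\xi\xi} = e^{\xi}(u_{\xi\xi} + 2u_{\xi} + u)$, $\psi_{tt} = e^{\xi}u_{tt}$; substituting and dividing by $e^{\xi}$, the lower-order terms cancel: $u_{tt} = \frac{1}{4}u_{\xi\xi}$ (standard wave equation).
Data for $u$: $u(\xi,0) = e^{-\xi}\psi(\xi,0) = \sin(\xi) - 2 \sin(3 \xi)$; $u_t(\xi,0) = e^{-\xi}\psi_t(\xi,0) = 4 \sin(4 \xi)$. The boundary conditions carry over: $u(0,t) = u(\pi,t) = 0$.
Separating variables: $u = \sum [A_n \cos(\omega_n t) + B_n \sin(\omega_n t)] \sin(n\xi)$, $\omega_n = n/2$. From ICs ($B_n$ = velocity coefficient / $\omega_n$): $A_1=1, A_3=-2, B_4=2$.
So $u(\xi,t) = 2 \sin(2 t) \sin(4 \xi) + \sin(\xi) \cos(t/2) - 2 \sin(3 \xi) \cos(3 t/2)$, and $\psi(\xi,t) = e^{\xi}u(\xi,t)$.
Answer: $\psi(\xi, t) = e^{\xi} \sin(\xi) \cos(t/2) - 2 e^{\xi} \sin(3 \xi) \cos(3 t/2) + 2 e^{\xi} \sin(4 \xi) \sin(2 t)$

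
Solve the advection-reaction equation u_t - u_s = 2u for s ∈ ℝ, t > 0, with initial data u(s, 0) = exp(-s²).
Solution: Substitute u = exp(2t)w.
Then u_t = exp(2t)(w_t + 2w), u_s = exp(2t)w_s; substituting and dividing by exp(2t), the lower-order terms cancel: w_t - w_s = 0 (standard advection equation).
Data for w: w(s,0) = u(s,0) = exp(-s²).
By characteristics (ds/dt = -1), w(s,t) = f(s + t) with f = w(·, 0).
So w(s,t) = exp(-(s + t)²), and u(s,t) = exp(2t)w(s,t).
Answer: u(s, t) = exp(2t)exp(-(s + t)²)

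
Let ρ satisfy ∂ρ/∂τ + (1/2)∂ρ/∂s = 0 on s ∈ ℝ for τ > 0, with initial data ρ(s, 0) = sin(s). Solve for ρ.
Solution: By characteristics (ds/dτ = 1/2), ρ(s,τ) = f(s - (1/2)τ) with f = ρ(·, 0).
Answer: ρ(s, τ) = sin(s - τ/2)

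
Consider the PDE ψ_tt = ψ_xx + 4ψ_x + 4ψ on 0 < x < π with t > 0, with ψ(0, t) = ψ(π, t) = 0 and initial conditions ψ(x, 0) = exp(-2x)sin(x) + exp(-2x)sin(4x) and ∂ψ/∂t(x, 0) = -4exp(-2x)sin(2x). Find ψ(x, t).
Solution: Substitute ψ = exp(-2x)u.
Then ψ_x = exp(-2x)(u_x - 2u), ψ_xx = exp(-2x)(u_xx - 4u_x + 4u), ψ_tt = exp(-2x)u_tt; substituting and dividing by exp(-2x), the lower-order terms cancel: u_tt = u_xx (standard wave equation).
Data for u: u(x,0) = exp(2x)ψ(x,0) = sin(x) + sin(4x); u_t(x,0) = exp(2x)ψ_t(x,0) = -4sin(2x). The boundary conditions carry over: u(0,t) = u(π,t) = 0.
Separating variables: u = Σ [A_n cos(ω_n t) + B_n sin(ω_n t)] sin(nx), ω_n = n. From ICs (B_n = velocity coefficient / ω_n): A_1=1, A_4=1, B_2=-2.
So u(x,t) = -2sin(2t)sin(2x) + sin(x)cos(t) + sin(4x)cos(4t), and ψ(x,t) = exp(-2x)u(x,t).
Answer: ψ(x, t) = -2exp(-2x)sin(2t)sin(2x) + exp(-2x)sin(x)cos(t) + exp(-2x)sin(4x)cos(4t)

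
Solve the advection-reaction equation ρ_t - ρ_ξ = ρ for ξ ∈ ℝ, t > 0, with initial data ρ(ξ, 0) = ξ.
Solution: Substitute ρ = exp(t)u, i.e. u = exp(-t)ρ.
By the product rule, ρ_t = exp(t)(u_t + u), ρ_ξ = exp(t)u_ξ.
Substituting into the PDE and dividing by exp(t): u_t + u - u_ξ = u.
The lower-order terms cancel, leaving the standard advection equation u_t - u_ξ = 0.
Initial data for u: u(ξ,0) = ρ(ξ,0) = ξ.
Solve for u:
  By method of characteristics (waves move left with speed 1):
  Along characteristics ξ + t = const, u is constant, so u(ξ,t) = f(ξ + t) with f = u(·, 0).
Hence u(ξ,t) = t + ξ.
Transform back: ρ(ξ,t) = exp(t)u(ξ,t).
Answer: ρ(ξ, t) = texp(t) + ξexp(t)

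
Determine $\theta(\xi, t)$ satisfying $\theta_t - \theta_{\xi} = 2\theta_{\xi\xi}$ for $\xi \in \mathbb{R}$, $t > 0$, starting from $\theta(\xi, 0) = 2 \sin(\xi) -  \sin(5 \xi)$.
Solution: Change to a moving frame: let $\eta = \xi + t$, $\sigma = t$ and write $\theta(\xi,t) = u(\eta,\sigma)$.
By the chain rule $\theta_t = u_{\sigma} + u_{\eta}$, $\theta_{\xi} = u_{\eta}$, $\theta_{\xi\xi} = u_{\eta\eta}$.
Then $\theta_t - \theta_{\xi} = u_{\sigma}$: the advection term cancels and the PDE becomes the heat equation $u_{\sigma} = 2u_{\eta\eta}$ on $\eta \in \mathbb{R}$.
Initial data: $u(\eta,0) = \theta(\eta,0) = 2 \sin(\eta) - \sin(5 \eta)$.
On $\eta \in \mathbb{R}$ each mode satisfies $(\sin(n\eta))'' = -n^2 \sin(n\eta)$, so $e^{-2n^2\sigma} \sin(n\eta)$ solves the heat equation; by superposition $u(\eta,\sigma) = \sum c_n e^{-2n^2\sigma} \sin(n\eta)$.
Reading off the coefficients: $c_1=2, c_5=-1$, so $u(\eta,\sigma) = 2 e^{-2 \sigma} \sin(\eta) - e^{-50 \sigma} \sin(5 \eta)$.
Substituting back $\eta = \xi + t$, $\sigma = t$: $\theta(\xi,t) = u(\xi + t, t)$.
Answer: $\theta(\xi, t) = 2 e^{-2 t} \sin(\xi + t) -  e^{-50 t} \sin(5 \xi + 5 t)$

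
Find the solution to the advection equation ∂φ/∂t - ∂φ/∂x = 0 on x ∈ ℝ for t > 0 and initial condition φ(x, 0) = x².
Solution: By characteristics (dx/dt = -1), φ(x,t) = f(x + t) with f = φ(·, 0).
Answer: φ(x, t) = t² + 2tx + x²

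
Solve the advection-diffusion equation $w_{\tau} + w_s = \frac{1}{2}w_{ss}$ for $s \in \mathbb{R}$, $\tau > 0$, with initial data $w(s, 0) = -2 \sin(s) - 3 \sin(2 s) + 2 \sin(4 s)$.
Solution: Change to a moving frame: let $\eta = s - \tau$, $\sigma = \tau$ and write $w(s,\tau) = u(\eta,\sigma)$.
By the chain rule $w_{\tau} = u_{\sigma} - u_{\eta}$, $w_s = u_{\eta}$, $w_{ss} = u_{\eta\eta}$.
Then $w_{\tau} + w_s = u_{\sigma}$: the advection term cancels and the PDE becomes the heat equation $u_{\sigma} = \frac{1}{2}u_{\eta\eta}$ on $\eta \in \mathbb{R}$.
Initial data: $u(\eta,0) = w(\eta,0) = -2 \sin(\eta) - 3 \sin(2 \eta) + 2 \sin(4 \eta)$.
On $\eta \in \mathbb{R}$ each mode satisfies $(\sin(n\eta))'' = -n^2 \sin(n\eta)$, so $e^{-n^2\sigma/2} \sin(n\eta)$ solves the heat equation; by superposition $u(\eta,\sigma) = \sum c_n e^{-n^2\sigma/2} \sin(n\eta)$.
Reading off the coefficients: $c_1=-2, c_2=-3, c_4=2$, so $u(\eta,\sigma) = -3 e^{-2 \sigma} \sin(2 \eta) + 2 e^{-8 \sigma} \sin(4 \eta) - 2 e^{-\sigma/2} \sin(\eta)$.
Substituting back $\eta = s - \tau$, $\sigma = \tau$: $w(s,\tau) = u(s - \tau, \tau)$.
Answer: $w(s, \tau) = 3 e^{-2 \tau} \sin(2 \tau - 2 s) - 2 e^{-8 \tau} \sin(4 \tau - 4 s) + 2 e^{-\tau/2} \sin(\tau - s)$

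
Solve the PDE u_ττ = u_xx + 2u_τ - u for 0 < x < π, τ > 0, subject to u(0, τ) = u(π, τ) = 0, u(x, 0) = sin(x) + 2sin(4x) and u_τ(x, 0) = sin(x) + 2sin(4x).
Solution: Substitute u = exp(τ)w, i.e. w = exp(-τ)u.
By the product rule, u_τ = exp(τ)(w_τ + w), u_ττ = exp(τ)(w_ττ + 2w_τ + w), u_xx = exp(τ)w_xx.
Substituting into the PDE and dividing by exp(τ): w_ττ + 2w_τ + w = w_xx + 2(w_τ + w) - w.
The lower-order terms cancel, leaving the standard wave equation w_ττ = w_xx.
Initial data for w: w(x,0) = u(x,0) = sin(x) + 2sin(4x); w_τ(x,0) = u_τ(x,0) - u(x,0) = 0. The boundary conditions carry over: w(0,τ) = w(π,τ) = 0.
Solve for w:
  Using separation of variables w = X(x)T(τ):
  Eigenfunctions: sin(nx), n = 1, 2, 3, ...
  General solution: w(x, τ) = Σ [A_n cos(n τ) + B_n sin(n τ)] sin(nx)
  From w(x,0) = sin(x) + 2sin(4x): A_1=1, A_4=2. From w_τ(x,0) = 0: all B_n = 0.
Hence w(x,τ) = sin(x)cos(τ) + 2sin(4x)cos(4τ).
Transform back: u(x,τ) = exp(τ)w(x,τ).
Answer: u(x, τ) = exp(τ)sin(x)cos(τ) + 2exp(τ)sin(4x)cos(4τ)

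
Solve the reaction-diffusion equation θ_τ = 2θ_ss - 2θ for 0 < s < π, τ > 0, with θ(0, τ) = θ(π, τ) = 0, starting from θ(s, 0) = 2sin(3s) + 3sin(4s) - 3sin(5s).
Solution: Substitute θ = exp(-2τ)u, i.e. u = exp(2τ)θ.
By the product rule, θ_τ = exp(-2τ)(u_τ - 2u), θ_ss = exp(-2τ)u_ss.
Substituting into the PDE and dividing by exp(-2τ): u_τ - 2u = 2u_ss - 2u.
The lower-order terms cancel, leaving the standard heat equation u_τ = 2u_ss.
Initial data for u: u(s,0) = θ(s,0) = 2sin(3s) + 3sin(4s) - 3sin(5s). The boundary conditions carry over: u(0,τ) = u(π,τ) = 0.
Solve for u:
  Using separation of variables u = X(s)G(τ):
  Eigenfunctions: sin(ns), n = 1, 2, 3, ...
  General solution: u(s, τ) = Σ c_n sin(ns) exp(-2n² τ)
  Matching u(s,0) = 2sin(3s) + 3sin(4s) - 3sin(5s) term by term: c_3=2, c_4=3, c_5=-3.
Hence u(s,τ) = 2exp(-18τ)sin(3s) + 3exp(-32τ)sin(4s) - 3exp(-50τ)sin(5s).
Transform back: θ(s,τ) = exp(-2τ)u(s,τ).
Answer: θ(s, τ) = 2exp(-20τ)sin(3s) + 3exp(-34τ)sin(4s) - 3exp(-52τ)sin(5s)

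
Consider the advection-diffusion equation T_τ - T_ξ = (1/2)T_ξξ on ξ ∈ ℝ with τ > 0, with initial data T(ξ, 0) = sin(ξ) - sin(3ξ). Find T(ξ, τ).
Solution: Change to a moving frame: let η = ξ + τ, σ = τ and write T(ξ,τ) = u(η,σ).
By the chain rule T_τ = u_σ + u_η, T_ξ = u_η, T_ξξ = u_ηη.
Then T_τ - T_ξ = u_σ: the advection term cancels and the PDE becomes the heat equation u_σ = (1/2)u_ηη on η ∈ ℝ.
Initial data: u(η,0) = T(η,0) = sin(η) - sin(3η).
On η ∈ ℝ each mode satisfies (sin(nη))″ = -n² sin(nη), so exp(-n²σ/2) sin(nη) solves the heat equation; by superposition u(η,σ) = Σ c_n exp(-n²σ/2) sin(nη).
Reading off the coefficients: c_1=1, c_3=-1, so u(η,σ) = exp(-σ/2)sin(η) - exp(-9σ/2)sin(3η).
Substituting back η = ξ + τ, σ = τ: T(ξ,τ) = u(ξ + τ, τ).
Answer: T(ξ, τ) = exp(-τ/2)sin(ξ + τ) - exp(-9τ/2)sin(3ξ + 3τ)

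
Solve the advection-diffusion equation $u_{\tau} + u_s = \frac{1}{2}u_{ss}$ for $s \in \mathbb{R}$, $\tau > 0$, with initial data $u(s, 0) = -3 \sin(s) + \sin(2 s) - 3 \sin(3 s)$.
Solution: Change to a moving frame: let $\eta = s - \tau$, $\sigma = \tau$ and write $u(s,\tau) = w(\eta,\sigma)$.
By the chain rule $u_{\tau} = w_{\sigma} - w_{\eta}$, $u_s = w_{\eta}$, $u_{ss} = w_{\eta\eta}$.
Then $u_{\tau} + u_s = w_{\sigma}$: the advection term cancels and the PDE becomes the heat equation $w_{\sigma} = \frac{1}{2}w_{\eta\eta}$ on $\eta \in \mathbb{R}$.
Initial data: $w(\eta,0) = u(\eta,0) = -3 \sin(\eta) + \sin(2 \eta) - 3 \sin(3 \eta)$.
On $\eta \in \mathbb{R}$ each mode satisfies $(\sin(n\eta))'' = -n^2 \sin(n\eta)$, so $e^{-n^2\sigma/2} \sin(n\eta)$ solves the heat equation; by superposition $w(\eta,\sigma) = \sum c_n e^{-n^2\sigma/2} \sin(n\eta)$.
Reading off the coefficients: $c_1=-3, c_2=1, c_3=-3$, so $w(\eta,\sigma) = e^{-2 \sigma} \sin(2 \eta) - 3 e^{-\sigma/2} \sin(\eta) - 3 e^{-9 \sigma/2} \sin(3 \eta)$.
Substituting back $\eta = s - \tau$, $\sigma = \tau$: $u(s,\tau) = w(s - \tau, \tau)$.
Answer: $u(s, \tau) = - e^{-2 \tau} \sin(2 \tau - 2 s) + 3 e^{-\tau/2} \sin(\tau - s) + 3 e^{-9 \tau/2} \sin(3 \tau - 3 s)$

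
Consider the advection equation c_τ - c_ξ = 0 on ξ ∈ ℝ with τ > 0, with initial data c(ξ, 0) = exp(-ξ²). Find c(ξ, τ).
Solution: By characteristics (dξ/dτ = -1), c(ξ,τ) = f(ξ + τ) with f = c(·, 0).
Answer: c(ξ, τ) = exp(-(ξ + τ)²)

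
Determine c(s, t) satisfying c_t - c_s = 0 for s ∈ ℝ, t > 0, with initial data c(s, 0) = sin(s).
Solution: By method of characteristics (waves move left with speed 1):
Along characteristics s + t = const, c is constant, so c(s,t) = f(s + t) with f = c(·, 0).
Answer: c(s, t) = sin(s + t)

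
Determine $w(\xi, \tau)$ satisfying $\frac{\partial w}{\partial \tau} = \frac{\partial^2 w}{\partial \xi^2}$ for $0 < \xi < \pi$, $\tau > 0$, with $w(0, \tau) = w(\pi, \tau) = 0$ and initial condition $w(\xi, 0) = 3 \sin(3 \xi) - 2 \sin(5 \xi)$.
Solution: Using separation of variables $w = X(\xi)T(\tau)$:
Eigenfunctions: $\sin(n\xi)$, $n = 1, 2, 3, \ldots$
General solution: $w(\xi, \tau) = \sum c_n \sin(n\xi) e^{-n^2 \tau}$
Matching $w(\xi,0) = 3 \sin(3 \xi) - 2 \sin(5 \xi)$ term by term: $c_3=3, c_5=-2$.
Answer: $w(\xi, \tau) = 3 e^{-9 \tau} \sin(3 \xi) - 2 e^{-25 \tau} \sin(5 \xi)$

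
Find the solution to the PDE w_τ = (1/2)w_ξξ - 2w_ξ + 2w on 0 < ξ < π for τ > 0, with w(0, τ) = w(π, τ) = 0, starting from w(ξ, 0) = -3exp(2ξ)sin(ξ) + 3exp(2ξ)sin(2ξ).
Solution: Substitute w = exp(2ξ)u, i.e. u = exp(-2ξ)w.
By the product rule, w_ξ = exp(2ξ)(u_ξ + 2u), w_ξξ = exp(2ξ)(u_ξξ + 4u_ξ + 4u), w_τ = exp(2ξ)u_τ.
Substituting into the PDE and dividing by exp(2ξ): u_τ = (1/2)(u_ξξ + 4u_ξ + 4u) - 2(u_ξ + 2u) + 2u.
The lower-order terms cancel, leaving the standard heat equation u_τ = (1/2)u_ξξ.
Initial data for u: u(ξ,0) = exp(-2ξ)w(ξ,0) = -3sin(ξ) + 3sin(2ξ). The boundary conditions carry over: u(0,τ) = u(π,τ) = 0.
Solve for u:
  Using separation of variables u = X(ξ)T(τ):
  Eigenfunctions: sin(nξ), n = 1, 2, 3, ...
  General solution: u(ξ, τ) = Σ c_n sin(nξ) exp(-n² τ/2)
  Matching u(ξ,0) = -3sin(ξ) + 3sin(2ξ) term by term: c_1=-3, c_2=3.
Hence u(ξ,τ) = 3exp(-2τ)sin(2ξ) - 3exp(-τ/2)sin(ξ).
Transform back: w(ξ,τ) = exp(2ξ)u(ξ,τ).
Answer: w(ξ, τ) = 3exp(2ξ)exp(-2τ)sin(2ξ) - 3exp(2ξ)exp(-τ/2)sin(ξ)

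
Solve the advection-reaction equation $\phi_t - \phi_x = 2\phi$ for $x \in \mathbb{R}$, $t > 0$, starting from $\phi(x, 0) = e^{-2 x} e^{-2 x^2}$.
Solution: Substitute $\phi = e^{-2x}u$, i.e. $u = e^{2x}\phi$.
By the product rule, $\phi_x = e^{-2x}(u_x - 2u)$, $\phi_t = e^{-2x}u_t$.
Substituting into the PDE and dividing by $e^{-2x}$: $u_t - (u_x - 2u) = 2u$.
The lower-order terms cancel, leaving the standard advection equation $u_t - u_x = 0$.
Initial data for $u$: $u(x,0) = e^{2x}\phi(x,0) = e^{-2 x^2}$.
Solve for $u$:
  By method of characteristics (waves move left with speed 1):
  Along characteristics $x + t =$ const, $u$ is constant, so $u(x,t) = f(x + t)$ with $f = u( \cdot , 0)$.
Hence $u(x,t) = e^{-2 (t + x)^2}$.
Transform back: $\phi(x,t) = e^{-2x}u(x,t)$.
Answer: $\phi(x, t) = e^{-2 x} e^{-2 (t + x)^2}$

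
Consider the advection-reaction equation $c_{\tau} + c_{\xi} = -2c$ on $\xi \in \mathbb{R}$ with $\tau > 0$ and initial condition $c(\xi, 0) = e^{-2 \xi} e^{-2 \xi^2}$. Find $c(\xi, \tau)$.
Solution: Substitute $c = e^{-2\xi}u$.
Then $c_{\xi} = e^{-2\xi}(u_{\xi} - 2u)$, $c_{\tau} = e^{-2\xi}u_{\tau}$; substituting and dividing by $e^{-2\xi}$, the lower-order terms cancel: $u_{\tau} + u_{\xi} = 0$ (standard advection equation).
Data for $u$: $u(\xi,0) = e^{2\xi}c(\xi,0) = e^{-2 \xi^2}$.
By characteristics ($d\xi/d\tau = 1$), $u(\xi,\tau) = f(\xi - \tau)$ with $f = u( \cdot , 0)$.
So $u(\xi,\tau) = e^{-2 (\xi - \tau)^2}$, and $c(\xi,\tau) = e^{-2\xi}u(\xi,\tau)$.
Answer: $c(\xi, \tau) = e^{-2 \xi} e^{-2 (-\tau + \xi)^2}$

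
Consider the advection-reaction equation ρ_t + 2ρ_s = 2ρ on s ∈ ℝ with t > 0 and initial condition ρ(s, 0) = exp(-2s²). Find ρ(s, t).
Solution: Substitute ρ = exp(2t)u.
Then ρ_t = exp(2t)(u_t + 2u), ρ_s = exp(2t)u_s; substituting and dividing by exp(2t), the lower-order terms cancel: u_t + 2u_s = 0 (standard advection equation).
Data for u: u(s,0) = ρ(s,0) = exp(-2s²).
By characteristics (ds/dt = 2), u(s,t) = f(s - 2t) with f = u(·, 0).
So u(s,t) = exp(-2(s - 2t)²), and ρ(s,t) = exp(2t)u(s,t).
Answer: ρ(s, t) = exp(2t)exp(-2(s - 2t)²)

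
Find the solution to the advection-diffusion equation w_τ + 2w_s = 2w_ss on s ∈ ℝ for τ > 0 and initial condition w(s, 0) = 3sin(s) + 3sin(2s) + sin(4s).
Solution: Change to a moving frame: let η = s - 2τ, σ = τ and write w(s,τ) = u(η,σ).
By the chain rule w_τ = u_σ - 2u_η, w_s = u_η, w_ss = u_ηη.
Then w_τ + 2w_s = u_σ: the advection term cancels and the PDE becomes the heat equation u_σ = 2u_ηη on η ∈ ℝ.
Initial data: u(η,0) = w(η,0) = 3sin(η) + 3sin(2η) + sin(4η).
On η ∈ ℝ each mode satisfies (sin(nη))″ = -n² sin(nη), so exp(-2n²σ) sin(nη) solves the heat equation; by superposition u(η,σ) = Σ c_n exp(-2n²σ) sin(nη).
Reading off the coefficients: c_1=3, c_2=3, c_4=1, so u(η,σ) = 3exp(-2σ)sin(η) + 3exp(-8σ)sin(2η) + exp(-32σ)sin(4η).
Substituting back η = s - 2τ, σ = τ: w(s,τ) = u(s - 2τ, τ).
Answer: w(s, τ) = 3exp(-2τ)sin(s - 2τ) + 3exp(-8τ)sin(2s - 4τ) + exp(-32τ)sin(4s - 8τ)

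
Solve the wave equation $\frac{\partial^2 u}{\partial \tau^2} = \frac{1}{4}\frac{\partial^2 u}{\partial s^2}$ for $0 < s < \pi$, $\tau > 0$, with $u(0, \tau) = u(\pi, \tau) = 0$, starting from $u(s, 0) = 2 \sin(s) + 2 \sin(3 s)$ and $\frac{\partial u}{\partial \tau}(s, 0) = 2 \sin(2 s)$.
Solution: Separating variables: $u = \sum [A_n \cos(\omega_n \tau) + B_n \sin(\omega_n \tau)] \sin(ns)$, $\omega_n = n/2$. From ICs ($B_n$ = velocity coefficient / $\omega_n$): $A_1=2, A_3=2, B_2=2$.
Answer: $u(s, \tau) = 2 \sin(\tau) \sin(2 s) + 2 \sin(s) \cos(\tau/2) + 2 \sin(3 s) \cos(3 \tau/2)$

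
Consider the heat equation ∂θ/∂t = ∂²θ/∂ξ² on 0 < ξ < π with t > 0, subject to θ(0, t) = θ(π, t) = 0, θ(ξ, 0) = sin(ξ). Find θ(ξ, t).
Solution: Using separation of variables θ = X(ξ)G(t):
Eigenfunctions: sin(nξ), n = 1, 2, 3, ...
General solution: θ(ξ, t) = Σ c_n sin(nξ) exp(-n² t)
Matching θ(ξ,0) = sin(ξ) term by term: c_1=1.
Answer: θ(ξ, t) = exp(-t)sin(ξ)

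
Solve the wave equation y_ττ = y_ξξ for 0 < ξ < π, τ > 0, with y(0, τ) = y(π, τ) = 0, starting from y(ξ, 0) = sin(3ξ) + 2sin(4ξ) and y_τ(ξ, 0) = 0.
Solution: Separating variables: y = Σ [A_n cos(ω_n τ) + B_n sin(ω_n τ)] sin(nξ), ω_n = n. From ICs: A_3=1, A_4=2.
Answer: y(ξ, τ) = sin(3ξ)cos(3τ) + 2sin(4ξ)cos(4τ)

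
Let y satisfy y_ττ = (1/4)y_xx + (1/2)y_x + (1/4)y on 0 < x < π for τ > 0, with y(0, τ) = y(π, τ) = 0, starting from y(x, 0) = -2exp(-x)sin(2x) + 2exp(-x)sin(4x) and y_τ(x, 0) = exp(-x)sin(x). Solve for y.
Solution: Substitute y = exp(-x)u, i.e. u = exp(x)y.
By the product rule, y_x = exp(-x)(u_x - u), y_xx = exp(-x)(u_xx - 2u_x + u), y_ττ = exp(-x)u_ττ.
Substituting into the PDE and dividing by exp(-x): u_ττ = (1/4)(u_xx - 2u_x + u) + (1/2)(u_x - u) + (1/4)u.
The lower-order terms cancel, leaving the standard wave equation u_ττ = (1/4)u_xx.
Initial data for u: u(x,0) = exp(x)y(x,0) = -2sin(2x) + 2sin(4x); u_τ(x,0) = exp(x)y_τ(x,0) = sin(x). The boundary conditions carry over: u(0,τ) = u(π,τ) = 0.
Solve for u:
  Using separation of variables u = X(x)T(τ):
  Eigenfunctions: sin(nx), n = 1, 2, 3, ...
  General solution: u(x, τ) = Σ [A_n cos(n τ/2) + B_n sin(n τ/2)] sin(nx)
  From u(x,0) = -2sin(2x) + 2sin(4x): A_2=-2, A_4=2. From u_τ(x,0) = sin(x), using u_τ(x,0) = Σ ω_n B_n sin(nx) with ω_n = n/2: B_1 = 1/(1/2) = 2.
Hence u(x,τ) = 2sin(x)sin(τ/2) - 2sin(2x)cos(τ) + 2sin(4x)cos(2τ).
Transform back: y(x,τ) = exp(-x)u(x,τ).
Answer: y(x, τ) = 2exp(-x)sin(x)sin(τ/2) - 2exp(-x)sin(2x)cos(τ) + 2exp(-x)sin(4x)cos(2τ)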